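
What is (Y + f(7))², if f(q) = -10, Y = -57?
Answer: 4489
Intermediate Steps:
(Y + f(7))² = (-57 - 10)² = (-67)² = 4489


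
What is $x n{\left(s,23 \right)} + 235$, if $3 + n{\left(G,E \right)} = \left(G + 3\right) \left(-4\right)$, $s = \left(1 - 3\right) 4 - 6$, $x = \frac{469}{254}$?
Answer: $\frac{78919}{254} \approx 310.7$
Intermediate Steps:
$x = \frac{469}{254}$ ($x = 469 \cdot \frac{1}{254} = \frac{469}{254} \approx 1.8465$)
$s = -14$ ($s = \left(-2\right) 4 - 6 = -8 - 6 = -14$)
$n{\left(G,E \right)} = -15 - 4 G$ ($n{\left(G,E \right)} = -3 + \left(G + 3\right) \left(-4\right) = -3 + \left(3 + G\right) \left(-4\right) = -3 - \left(12 + 4 G\right) = -15 - 4 G$)
$x n{\left(s,23 \right)} + 235 = \frac{469 \left(-15 - -56\right)}{254} + 235 = \frac{469 \left(-15 + 56\right)}{254} + 235 = \frac{469}{254} \cdot 41 + 235 = \frac{19229}{254} + 235 = \frac{78919}{254}$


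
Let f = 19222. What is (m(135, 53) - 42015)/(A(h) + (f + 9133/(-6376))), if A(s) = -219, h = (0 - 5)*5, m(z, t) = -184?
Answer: -269060824/121153995 ≈ -2.2208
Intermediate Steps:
h = -25 (h = -5*5 = -25)
(m(135, 53) - 42015)/(A(h) + (f + 9133/(-6376))) = (-184 - 42015)/(-219 + (19222 + 9133/(-6376))) = -42199/(-219 + (19222 + 9133*(-1/6376))) = -42199/(-219 + (19222 - 9133/6376)) = -42199/(-219 + 122550339/6376) = -42199/121153995/6376 = -42199*6376/121153995 = -269060824/121153995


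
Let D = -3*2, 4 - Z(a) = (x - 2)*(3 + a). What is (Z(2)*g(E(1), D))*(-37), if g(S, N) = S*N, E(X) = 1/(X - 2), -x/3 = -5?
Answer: 13542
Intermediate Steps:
x = 15 (x = -3*(-5) = 15)
Z(a) = -35 - 13*a (Z(a) = 4 - (15 - 2)*(3 + a) = 4 - 13*(3 + a) = 4 - (39 + 13*a) = 4 + (-39 - 13*a) = -35 - 13*a)
D = -6
E(X) = 1/(-2 + X)
g(S, N) = N*S
(Z(2)*g(E(1), D))*(-37) = ((-35 - 13*2)*(-6/(-2 + 1)))*(-37) = ((-35 - 26)*(-6/(-1)))*(-37) = -(-366)*(-1)*(-37) = -61*6*(-37) = -366*(-37) = 13542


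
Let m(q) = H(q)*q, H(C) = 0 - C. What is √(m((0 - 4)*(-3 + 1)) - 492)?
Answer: 2*I*√139 ≈ 23.58*I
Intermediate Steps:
H(C) = -C
m(q) = -q² (m(q) = (-q)*q = -q²)
√(m((0 - 4)*(-3 + 1)) - 492) = √(-((0 - 4)*(-3 + 1))² - 492) = √(-(-4*(-2))² - 492) = √(-1*8² - 492) = √(-1*64 - 492) = √(-64 - 492) = √(-556) = 2*I*√139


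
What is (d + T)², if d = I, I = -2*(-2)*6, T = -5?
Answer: 361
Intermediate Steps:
I = 24 (I = 4*6 = 24)
d = 24
(d + T)² = (24 - 5)² = 19² = 361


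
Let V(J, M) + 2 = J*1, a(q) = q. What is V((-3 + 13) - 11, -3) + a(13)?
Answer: 10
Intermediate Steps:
V(J, M) = -2 + J (V(J, M) = -2 + J*1 = -2 + J)
V((-3 + 13) - 11, -3) + a(13) = (-2 + ((-3 + 13) - 11)) + 13 = (-2 + (10 - 11)) + 13 = (-2 - 1) + 13 = -3 + 13 = 10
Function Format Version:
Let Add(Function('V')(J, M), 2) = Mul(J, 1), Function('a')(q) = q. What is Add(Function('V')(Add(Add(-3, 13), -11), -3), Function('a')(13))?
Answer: 10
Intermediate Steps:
Function('V')(J, M) = Add(-2, J) (Function('V')(J, M) = Add(-2, Mul(J, 1)) = Add(-2, J))
Add(Function('V')(Add(Add(-3, 13), -11), -3), Function('a')(13)) = Add(Add(-2, Add(Add(-3, 13), -11)), 13) = Add(Add(-2, Add(10, -11)), 13) = Add(Add(-2, -1), 13) = Add(-3, 13) = 10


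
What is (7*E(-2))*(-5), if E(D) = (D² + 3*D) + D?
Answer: 140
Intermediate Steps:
E(D) = D² + 4*D
(7*E(-2))*(-5) = (7*(-2*(4 - 2)))*(-5) = (7*(-2*2))*(-5) = (7*(-4))*(-5) = -28*(-5) = 140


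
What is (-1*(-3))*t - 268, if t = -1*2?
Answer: -274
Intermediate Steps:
t = -2
(-1*(-3))*t - 268 = -1*(-3)*(-2) - 268 = 3*(-2) - 268 = -6 - 268 = -274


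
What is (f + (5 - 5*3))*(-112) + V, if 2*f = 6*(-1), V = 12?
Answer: 1468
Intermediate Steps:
f = -3 (f = (6*(-1))/2 = (½)*(-6) = -3)
(f + (5 - 5*3))*(-112) + V = (-3 + (5 - 5*3))*(-112) + 12 = (-3 + (5 - 15))*(-112) + 12 = (-3 - 10)*(-112) + 12 = -13*(-112) + 12 = 1456 + 12 = 1468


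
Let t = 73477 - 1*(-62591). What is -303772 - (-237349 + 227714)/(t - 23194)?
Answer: -34287951093/112874 ≈ -3.0377e+5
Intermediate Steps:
t = 136068 (t = 73477 + 62591 = 136068)
-303772 - (-237349 + 227714)/(t - 23194) = -303772 - (-237349 + 227714)/(136068 - 23194) = -303772 - (-9635)/112874 = -303772 - 1*(-9635/112874) = -303772 + 9635/112874 = -34287951093/112874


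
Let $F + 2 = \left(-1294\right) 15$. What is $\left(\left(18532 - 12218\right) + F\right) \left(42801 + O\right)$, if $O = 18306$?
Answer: $-800379486$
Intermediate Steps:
$F = -19412$ ($F = -2 - 19410 = -19412$)
$\left(\left(18532 - 12218\right) + F\right) \left(42801 + O\right) = \left(\left(18532 - 12218\right) - 19412\right) \left(42801 + 18306\right) = \left(6314 - 19412\right) 61107 = \left(-13098\right) 61107 = -800379486$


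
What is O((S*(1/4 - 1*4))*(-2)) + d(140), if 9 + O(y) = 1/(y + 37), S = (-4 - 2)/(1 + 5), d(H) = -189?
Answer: -11680/59 ≈ -197.97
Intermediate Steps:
S = -1 (S = -6/6 = -6*1/6 = -1)
O(y) = -9 + 1/(37 + y) (O(y) = -9 + 1/(y + 37) = -9 + 1/(37 + y))
O((S*(1/4 - 1*4))*(-2)) + d(140) = (-332 - 9*(-(1/4 - 1*4))*(-2))/(37 - (1/4 - 1*4)*(-2)) - 189 = (-332 - 9*(-(1/4 - 4))*(-2))/(37 - (1/4 - 4)*(-2)) - 189 = (-332 - 9*(-1*(-15/4))*(-2))/(37 - 1*(-15/4)*(-2)) - 189 = (-332 - 135*(-2)/4)/(37 + (15/4)*(-2)) - 189 = (-332 - 9*(-15/2))/(37 - 15/2) - 189 = (-332 + 135/2)/(59/2) - 189 = (2/59)*(-529/2) - 189 = -529/59 - 189 = -11680/59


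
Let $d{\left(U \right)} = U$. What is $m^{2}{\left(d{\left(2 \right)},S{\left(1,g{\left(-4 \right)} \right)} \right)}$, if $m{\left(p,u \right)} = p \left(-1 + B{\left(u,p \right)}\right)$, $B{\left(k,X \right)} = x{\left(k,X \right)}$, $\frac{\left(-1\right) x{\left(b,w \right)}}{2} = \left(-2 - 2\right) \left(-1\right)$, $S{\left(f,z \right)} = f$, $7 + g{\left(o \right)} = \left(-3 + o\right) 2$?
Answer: $324$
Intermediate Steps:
$g{\left(o \right)} = -13 + 2 o$ ($g{\left(o \right)} = -7 + \left(-3 + o\right) 2 = -7 + \left(-6 + 2 o\right) = -13 + 2 o$)
$x{\left(b,w \right)} = -8$ ($x{\left(b,w \right)} = - 2 \left(-2 - 2\right) \left(-1\right) = - 2 \left(\left(-4\right) \left(-1\right)\right) = \left(-2\right) 4 = -8$)
$B{\left(k,X \right)} = -8$
$m{\left(p,u \right)} = - 9 p$ ($m{\left(p,u \right)} = p \left(-1 - 8\right) = p \left(-9\right) = - 9 p$)
$m^{2}{\left(d{\left(2 \right)},S{\left(1,g{\left(-4 \right)} \right)} \right)} = \left(\left(-9\right) 2\right)^{2} = \left(-18\right)^{2} = 324$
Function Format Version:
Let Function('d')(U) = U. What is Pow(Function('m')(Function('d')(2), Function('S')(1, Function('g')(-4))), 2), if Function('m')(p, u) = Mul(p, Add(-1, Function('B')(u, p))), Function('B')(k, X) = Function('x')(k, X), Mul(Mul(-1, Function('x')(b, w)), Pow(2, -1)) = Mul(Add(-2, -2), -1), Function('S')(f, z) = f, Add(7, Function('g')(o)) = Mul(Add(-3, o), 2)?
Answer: 324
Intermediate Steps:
Function('g')(o) = Add(-13, Mul(2, o)) (Function('g')(o) = Add(-7, Mul(Add(-3, o), 2)) = Add(-7, Add(-6, Mul(2, o))) = Add(-13, Mul(2, o)))
Function('x')(b, w) = -8 (Function('x')(b, w) = Mul(-2, Mul(Add(-2, -2), -1)) = Mul(-2, Mul(-4, -1)) = Mul(-2, 4) = -8)
Function('B')(k, X) = -8
Function('m')(p, u) = Mul(-9, p) (Function('m')(p, u) = Mul(p, Add(-1, -8)) = Mul(p, -9) = Mul(-9, p))
Pow(Function('m')(Function('d')(2), Function('S')(1, Function('g')(-4))), 2) = Pow(Mul(-9, 2), 2) = Pow(-18, 2) = 324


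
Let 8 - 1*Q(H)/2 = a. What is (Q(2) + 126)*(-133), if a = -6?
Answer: -20482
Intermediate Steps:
Q(H) = 28 (Q(H) = 16 - 2*(-6) = 16 + 12 = 28)
(Q(2) + 126)*(-133) = (28 + 126)*(-133) = 154*(-133) = -20482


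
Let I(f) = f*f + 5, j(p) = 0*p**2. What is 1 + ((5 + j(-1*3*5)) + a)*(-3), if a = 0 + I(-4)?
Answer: -77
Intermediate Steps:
j(p) = 0
I(f) = 5 + f**2 (I(f) = f**2 + 5 = 5 + f**2)
a = 21 (a = 0 + (5 + (-4)**2) = 0 + (5 + 16) = 0 + 21 = 21)
1 + ((5 + j(-1*3*5)) + a)*(-3) = 1 + ((5 + 0) + 21)*(-3) = 1 + (5 + 21)*(-3) = 1 + 26*(-3) = 1 - 78 = -77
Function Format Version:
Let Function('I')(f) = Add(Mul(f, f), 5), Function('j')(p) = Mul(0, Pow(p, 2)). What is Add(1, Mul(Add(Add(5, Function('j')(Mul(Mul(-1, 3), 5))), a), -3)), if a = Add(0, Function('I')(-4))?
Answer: -77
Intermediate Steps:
Function('j')(p) = 0
Function('I')(f) = Add(5, Pow(f, 2)) (Function('I')(f) = Add(Pow(f, 2), 5) = Add(5, Pow(f, 2)))
a = 21 (a = Add(0, Add(5, Pow(-4, 2))) = Add(0, Add(5, 16)) = Add(0, 21) = 21)
Add(1, Mul(Add(Add(5, Function('j')(Mul(Mul(-1, 3), 5))), a), -3)) = Add(1, Mul(Add(Add(5, 0), 21), -3)) = Add(1, Mul(Add(5, 21), -3)) = Add(1, Mul(26, -3)) = Add(1, -78) = -77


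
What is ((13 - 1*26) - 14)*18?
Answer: -486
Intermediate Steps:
((13 - 1*26) - 14)*18 = ((13 - 26) - 14)*18 = (-13 - 14)*18 = -27*18 = -486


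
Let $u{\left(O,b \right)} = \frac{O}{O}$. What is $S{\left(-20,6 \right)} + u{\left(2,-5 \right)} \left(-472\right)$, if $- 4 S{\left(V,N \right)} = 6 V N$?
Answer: $-292$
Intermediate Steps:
$u{\left(O,b \right)} = 1$
$S{\left(V,N \right)} = - \frac{3 N V}{2}$ ($S{\left(V,N \right)} = - \frac{6 V N}{4} = - \frac{6 N V}{4} = - \frac{3 N V}{2}$)
$S{\left(-20,6 \right)} + u{\left(2,-5 \right)} \left(-472\right) = \left(- \frac{3}{2}\right) 6 \left(-20\right) + 1 \left(-472\right) = 180 - 472 = -292$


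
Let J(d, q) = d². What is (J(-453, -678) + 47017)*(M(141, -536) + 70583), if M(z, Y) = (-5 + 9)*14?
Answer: 17816992414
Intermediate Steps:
M(z, Y) = 56 (M(z, Y) = 4*14 = 56)
(J(-453, -678) + 47017)*(M(141, -536) + 70583) = ((-453)² + 47017)*(56 + 70583) = (205209 + 47017)*70639 = 252226*70639 = 17816992414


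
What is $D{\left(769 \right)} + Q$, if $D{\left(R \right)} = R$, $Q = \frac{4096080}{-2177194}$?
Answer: $\frac{835083053}{1088597} \approx 767.12$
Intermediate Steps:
$Q = - \frac{2048040}{1088597}$ ($Q = 4096080 \left(- \frac{1}{2177194}\right) = - \frac{2048040}{1088597} \approx -1.8814$)
$D{\left(769 \right)} + Q = 769 - \frac{2048040}{1088597} = \frac{835083053}{1088597}$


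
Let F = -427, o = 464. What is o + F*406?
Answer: -172898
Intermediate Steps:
o + F*406 = 464 - 427*406 = 464 - 173362 = -172898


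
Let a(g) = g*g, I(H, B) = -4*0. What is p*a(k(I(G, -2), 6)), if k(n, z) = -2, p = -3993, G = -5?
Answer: -15972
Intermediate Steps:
I(H, B) = 0
a(g) = g²
p*a(k(I(G, -2), 6)) = -3993*(-2)² = -3993*4 = -15972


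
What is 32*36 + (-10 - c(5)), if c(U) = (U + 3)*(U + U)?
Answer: 1062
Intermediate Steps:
c(U) = 2*U*(3 + U) (c(U) = (3 + U)*(2*U) = 2*U*(3 + U))
32*36 + (-10 - c(5)) = 32*36 + (-10 - 2*5*(3 + 5)) = 1152 + (-10 - 2*5*8) = 1152 + (-10 - 1*80) = 1152 + (-10 - 80) = 1152 - 90 = 1062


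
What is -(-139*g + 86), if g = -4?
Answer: -642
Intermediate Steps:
-(-139*g + 86) = -(-139*(-4) + 86) = -(556 + 86) = -1*642 = -642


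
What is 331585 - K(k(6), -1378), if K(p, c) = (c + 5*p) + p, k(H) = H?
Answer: 332927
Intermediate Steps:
K(p, c) = c + 6*p
331585 - K(k(6), -1378) = 331585 - (-1378 + 6*6) = 331585 - (-1378 + 36) = 331585 - 1*(-1342) = 331585 + 1342 = 332927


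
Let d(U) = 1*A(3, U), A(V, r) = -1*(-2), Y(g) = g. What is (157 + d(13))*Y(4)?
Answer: 636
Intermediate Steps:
A(V, r) = 2
d(U) = 2 (d(U) = 1*2 = 2)
(157 + d(13))*Y(4) = (157 + 2)*4 = 159*4 = 636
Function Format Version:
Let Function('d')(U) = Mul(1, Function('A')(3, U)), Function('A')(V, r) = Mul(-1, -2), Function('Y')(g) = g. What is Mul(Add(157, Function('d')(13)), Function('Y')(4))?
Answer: 636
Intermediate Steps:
Function('A')(V, r) = 2
Function('d')(U) = 2 (Function('d')(U) = Mul(1, 2) = 2)
Mul(Add(157, Function('d')(13)), Function('Y')(4)) = Mul(Add(157, 2), 4) = Mul(159, 4) = 636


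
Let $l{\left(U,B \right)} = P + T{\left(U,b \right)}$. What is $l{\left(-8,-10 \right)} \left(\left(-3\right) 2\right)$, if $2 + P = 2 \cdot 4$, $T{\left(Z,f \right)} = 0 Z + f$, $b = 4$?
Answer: $-60$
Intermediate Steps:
$T{\left(Z,f \right)} = f$ ($T{\left(Z,f \right)} = 0 + f = f$)
$P = 6$ ($P = -2 + 2 \cdot 4 = -2 + 8 = 6$)
$l{\left(U,B \right)} = 10$ ($l{\left(U,B \right)} = 6 + 4 = 10$)
$l{\left(-8,-10 \right)} \left(\left(-3\right) 2\right) = 10 \left(\left(-3\right) 2\right) = 10 \left(-6\right) = -60$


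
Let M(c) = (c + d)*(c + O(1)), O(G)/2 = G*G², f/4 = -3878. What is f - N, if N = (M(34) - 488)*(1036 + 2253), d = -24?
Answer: 405480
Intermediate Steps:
f = -15512 (f = 4*(-3878) = -15512)
O(G) = 2*G³ (O(G) = 2*(G*G²) = 2*G³)
M(c) = (-24 + c)*(2 + c) (M(c) = (c - 24)*(c + 2*1³) = (-24 + c)*(c + 2*1) = (-24 + c)*(c + 2) = (-24 + c)*(2 + c))
N = -420992 (N = ((-48 + 34² - 22*34) - 488)*(1036 + 2253) = ((-48 + 1156 - 748) - 488)*3289 = (360 - 488)*3289 = -128*3289 = -420992)
f - N = -15512 - 1*(-420992) = -15512 + 420992 = 405480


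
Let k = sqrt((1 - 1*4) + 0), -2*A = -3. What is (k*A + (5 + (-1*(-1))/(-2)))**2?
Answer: 27/2 + 27*I*sqrt(3)/2 ≈ 13.5 + 23.383*I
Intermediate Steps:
A = 3/2 (A = -1/2*(-3) = 3/2 ≈ 1.5000)
k = I*sqrt(3) (k = sqrt((1 - 4) + 0) = sqrt(-3 + 0) = sqrt(-3) = I*sqrt(3) ≈ 1.732*I)
(k*A + (5 + (-1*(-1))/(-2)))**2 = ((I*sqrt(3))*(3/2) + (5 + (-1*(-1))/(-2)))**2 = (3*I*sqrt(3)/2 + (5 - 1/2*1))**2 = (3*I*sqrt(3)/2 + (5 - 1/2))**2 = (3*I*sqrt(3)/2 + 9/2)**2 = (9/2 + 3*I*sqrt(3)/2)**2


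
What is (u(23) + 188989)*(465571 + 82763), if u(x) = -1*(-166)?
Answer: 103720117770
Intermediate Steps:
u(x) = 166
(u(23) + 188989)*(465571 + 82763) = (166 + 188989)*(465571 + 82763) = 189155*548334 = 103720117770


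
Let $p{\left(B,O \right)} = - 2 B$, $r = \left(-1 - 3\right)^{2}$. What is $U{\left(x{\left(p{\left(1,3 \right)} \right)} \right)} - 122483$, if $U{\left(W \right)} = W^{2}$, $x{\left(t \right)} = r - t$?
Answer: $-122159$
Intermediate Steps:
$r = 16$ ($r = \left(-4\right)^{2} = 16$)
$x{\left(t \right)} = 16 - t$
$U{\left(x{\left(p{\left(1,3 \right)} \right)} \right)} - 122483 = \left(16 - \left(-2\right) 1\right)^{2} - 122483 = \left(16 - -2\right)^{2} - 122483 = \left(16 + 2\right)^{2} - 122483 = 18^{2} - 122483 = 324 - 122483 = -122159$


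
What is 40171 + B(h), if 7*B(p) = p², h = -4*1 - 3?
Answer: 40178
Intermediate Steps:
h = -7 (h = -4 - 3 = -7)
B(p) = p²/7
40171 + B(h) = 40171 + (⅐)*(-7)² = 40171 + (⅐)*49 = 40171 + 7 = 40178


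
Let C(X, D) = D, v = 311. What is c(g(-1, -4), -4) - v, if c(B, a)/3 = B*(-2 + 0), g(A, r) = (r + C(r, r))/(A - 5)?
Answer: -319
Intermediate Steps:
g(A, r) = 2*r/(-5 + A) (g(A, r) = (r + r)/(A - 5) = (2*r)/(-5 + A) = 2*r/(-5 + A))
c(B, a) = -6*B (c(B, a) = 3*(B*(-2 + 0)) = 3*(B*(-2)) = 3*(-2*B) = -6*B)
c(g(-1, -4), -4) - v = -12*(-4)/(-5 - 1) - 1*311 = -12*(-4)/(-6) - 311 = -12*(-4)*(-1)/6 - 311 = -6*4/3 - 311 = -8 - 311 = -319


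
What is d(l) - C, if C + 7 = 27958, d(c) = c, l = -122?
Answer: -28073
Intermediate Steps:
C = 27951 (C = -7 + 27958 = 27951)
d(l) - C = -122 - 1*27951 = -122 - 27951 = -28073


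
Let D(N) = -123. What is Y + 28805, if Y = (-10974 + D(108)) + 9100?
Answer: 26808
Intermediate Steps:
Y = -1997 (Y = (-10974 - 123) + 9100 = -11097 + 9100 = -1997)
Y + 28805 = -1997 + 28805 = 26808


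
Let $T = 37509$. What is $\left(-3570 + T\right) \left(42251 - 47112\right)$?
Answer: $-164977479$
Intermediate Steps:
$\left(-3570 + T\right) \left(42251 - 47112\right) = \left(-3570 + 37509\right) \left(42251 - 47112\right) = 33939 \left(-4861\right) = -164977479$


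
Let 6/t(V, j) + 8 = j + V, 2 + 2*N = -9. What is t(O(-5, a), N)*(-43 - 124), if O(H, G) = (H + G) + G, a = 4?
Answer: 668/7 ≈ 95.429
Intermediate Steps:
N = -11/2 (N = -1 + (½)*(-9) = -1 - 9/2 = -11/2 ≈ -5.5000)
O(H, G) = H + 2*G (O(H, G) = (G + H) + G = H + 2*G)
t(V, j) = 6/(-8 + V + j) (t(V, j) = 6/(-8 + (j + V)) = 6/(-8 + (V + j)) = 6/(-8 + V + j))
t(O(-5, a), N)*(-43 - 124) = (6/(-8 + (-5 + 2*4) - 11/2))*(-43 - 124) = (6/(-8 + (-5 + 8) - 11/2))*(-167) = (6/(-8 + 3 - 11/2))*(-167) = (6/(-21/2))*(-167) = (6*(-2/21))*(-167) = -4/7*(-167) = 668/7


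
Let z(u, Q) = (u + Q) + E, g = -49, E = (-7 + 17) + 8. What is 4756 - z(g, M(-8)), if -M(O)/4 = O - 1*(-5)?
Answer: 4775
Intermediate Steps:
M(O) = -20 - 4*O (M(O) = -4*(O - 1*(-5)) = -4*(O + 5) = -4*(5 + O) = -20 - 4*O)
E = 18 (E = 10 + 8 = 18)
z(u, Q) = 18 + Q + u (z(u, Q) = (u + Q) + 18 = (Q + u) + 18 = 18 + Q + u)
4756 - z(g, M(-8)) = 4756 - (18 + (-20 - 4*(-8)) - 49) = 4756 - (18 + (-20 + 32) - 49) = 4756 - (18 + 12 - 49) = 4756 - 1*(-19) = 4756 + 19 = 4775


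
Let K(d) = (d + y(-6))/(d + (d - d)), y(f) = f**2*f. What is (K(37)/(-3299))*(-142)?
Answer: -25418/122063 ≈ -0.20824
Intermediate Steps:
y(f) = f**3
K(d) = (-216 + d)/d (K(d) = (d + (-6)**3)/(d + (d - d)) = (d - 216)/(d + 0) = (-216 + d)/d)
(K(37)/(-3299))*(-142) = (((-216 + 37)/37)/(-3299))*(-142) = (((1/37)*(-179))*(-1/3299))*(-142) = -179/37*(-1/3299)*(-142) = (179/122063)*(-142) = -25418/122063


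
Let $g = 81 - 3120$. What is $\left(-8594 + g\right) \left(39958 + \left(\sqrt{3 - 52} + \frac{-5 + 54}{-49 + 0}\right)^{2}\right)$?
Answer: $-464273030 + 162862 i \approx -4.6427 \cdot 10^{8} + 1.6286 \cdot 10^{5} i$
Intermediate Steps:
$g = -3039$ ($g = 81 - 3120 = -3039$)
$\left(-8594 + g\right) \left(39958 + \left(\sqrt{3 - 52} + \frac{-5 + 54}{-49 + 0}\right)^{2}\right) = \left(-8594 - 3039\right) \left(39958 + \left(\sqrt{3 - 52} + \frac{-5 + 54}{-49 + 0}\right)^{2}\right) = - 11633 \left(39958 + \left(\sqrt{-49} + \frac{49}{-49}\right)^{2}\right) = - 11633 \left(39958 + \left(7 i + 49 \left(- \frac{1}{49}\right)\right)^{2}\right) = - 11633 \left(39958 + \left(7 i - 1\right)^{2}\right) = - 11633 \left(39958 + \left(-1 + 7 i\right)^{2}\right) = -464831414 - 11633 \left(-1 + 7 i\right)^{2}$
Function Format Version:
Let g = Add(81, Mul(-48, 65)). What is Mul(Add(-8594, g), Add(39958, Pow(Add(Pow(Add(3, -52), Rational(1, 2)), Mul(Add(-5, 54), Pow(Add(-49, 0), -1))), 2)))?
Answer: Add(-464273030, Mul(162862, I)) ≈ Add(-4.6427e+8, Mul(1.6286e+5, I))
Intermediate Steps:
g = -3039 (g = Add(81, -3120) = -3039)
Mul(Add(-8594, g), Add(39958, Pow(Add(Pow(Add(3, -52), Rational(1, 2)), Mul(Add(-5, 54), Pow(Add(-49, 0), -1))), 2))) = Mul(Add(-8594, -3039), Add(39958, Pow(Add(Pow(Add(3, -52), Rational(1, 2)), Mul(Add(-5, 54), Pow(Add(-49, 0), -1))), 2))) = Mul(-11633, Add(39958, Pow(Add(Pow(-49, Rational(1, 2)), Mul(49, Pow(-49, -1))), 2))) = Mul(-11633, Add(39958, Pow(Add(Mul(7, I), Mul(49, Rational(-1, 49))), 2))) = Mul(-11633, Add(39958, Pow(Add(Mul(7, I), -1), 2))) = Mul(-11633, Add(39958, Pow(Add(-1, Mul(7, I)), 2))) = Add(-464831414, Mul(-11633, Pow(Add(-1, Mul(7, I)), 2)))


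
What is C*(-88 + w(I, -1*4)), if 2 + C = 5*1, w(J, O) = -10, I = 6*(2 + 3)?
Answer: -294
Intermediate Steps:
I = 30 (I = 6*5 = 30)
C = 3 (C = -2 + 5*1 = -2 + 5 = 3)
C*(-88 + w(I, -1*4)) = 3*(-88 - 10) = 3*(-98) = -294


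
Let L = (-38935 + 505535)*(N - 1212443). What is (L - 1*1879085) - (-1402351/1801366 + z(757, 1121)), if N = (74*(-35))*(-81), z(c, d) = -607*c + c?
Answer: -842749826753652987/1801366 ≈ -4.6784e+11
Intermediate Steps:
z(c, d) = -606*c
N = 209790 (N = -2590*(-81) = 209790)
L = -467837889800 (L = (-38935 + 505535)*(209790 - 1212443) = 466600*(-1002653) = -467837889800)
(L - 1*1879085) - (-1402351/1801366 + z(757, 1121)) = (-467837889800 - 1*1879085) - (-1402351/1801366 - 606*757) = (-467837889800 - 1879085) - (-1402351*1/1801366 - 458742) = -467839768885 - (-1402351/1801366 - 458742) = -467839768885 - 1*(-826363643923/1801366) = -467839768885 + 826363643923/1801366 = -842749826753652987/1801366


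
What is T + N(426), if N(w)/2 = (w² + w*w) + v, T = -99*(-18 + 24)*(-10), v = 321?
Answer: 732486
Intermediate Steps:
T = 5940 (T = -594*(-10) = -99*(-60) = 5940)
N(w) = 642 + 4*w² (N(w) = 2*((w² + w*w) + 321) = 2*((w² + w²) + 321) = 2*(2*w² + 321) = 2*(321 + 2*w²) = 642 + 4*w²)
T + N(426) = 5940 + (642 + 4*426²) = 5940 + (642 + 4*181476) = 5940 + (642 + 725904) = 5940 + 726546 = 732486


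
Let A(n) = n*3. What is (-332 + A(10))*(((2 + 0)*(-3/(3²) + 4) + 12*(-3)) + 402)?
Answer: -338240/3 ≈ -1.1275e+5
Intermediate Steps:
A(n) = 3*n
(-332 + A(10))*(((2 + 0)*(-3/(3²) + 4) + 12*(-3)) + 402) = (-332 + 3*10)*(((2 + 0)*(-3/(3²) + 4) + 12*(-3)) + 402) = (-332 + 30)*((2*(-3/9 + 4) - 36) + 402) = -302*((2*(-3*⅑ + 4) - 36) + 402) = -302*((2*(-⅓ + 4) - 36) + 402) = -302*((2*(11/3) - 36) + 402) = -302*((22/3 - 36) + 402) = -302*(-86/3 + 402) = -302*1120/3 = -338240/3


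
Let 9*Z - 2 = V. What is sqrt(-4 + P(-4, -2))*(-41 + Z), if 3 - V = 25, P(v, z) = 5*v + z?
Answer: -389*I*sqrt(26)/9 ≈ -220.39*I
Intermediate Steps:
P(v, z) = z + 5*v
V = -22 (V = 3 - 1*25 = 3 - 25 = -22)
Z = -20/9 (Z = 2/9 + (1/9)*(-22) = 2/9 - 22/9 = -20/9 ≈ -2.2222)
sqrt(-4 + P(-4, -2))*(-41 + Z) = sqrt(-4 + (-2 + 5*(-4)))*(-41 - 20/9) = sqrt(-4 + (-2 - 20))*(-389/9) = sqrt(-4 - 22)*(-389/9) = sqrt(-26)*(-389/9) = (I*sqrt(26))*(-389/9) = -389*I*sqrt(26)/9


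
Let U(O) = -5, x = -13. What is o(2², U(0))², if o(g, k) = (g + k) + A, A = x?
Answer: 196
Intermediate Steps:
A = -13
o(g, k) = -13 + g + k (o(g, k) = (g + k) - 13 = -13 + g + k)
o(2², U(0))² = (-13 + 2² - 5)² = (-13 + 4 - 5)² = (-14)² = 196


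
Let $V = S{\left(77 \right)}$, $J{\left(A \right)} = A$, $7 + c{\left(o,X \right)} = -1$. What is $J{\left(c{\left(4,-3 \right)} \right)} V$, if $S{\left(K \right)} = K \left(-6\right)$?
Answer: $3696$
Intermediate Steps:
$c{\left(o,X \right)} = -8$ ($c{\left(o,X \right)} = -7 - 1 = -8$)
$S{\left(K \right)} = - 6 K$
$V = -462$ ($V = \left(-6\right) 77 = -462$)
$J{\left(c{\left(4,-3 \right)} \right)} V = \left(-8\right) \left(-462\right) = 3696$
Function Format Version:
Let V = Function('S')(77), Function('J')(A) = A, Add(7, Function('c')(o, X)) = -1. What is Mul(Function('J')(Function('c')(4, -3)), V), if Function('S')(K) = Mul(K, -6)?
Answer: 3696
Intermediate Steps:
Function('c')(o, X) = -8 (Function('c')(o, X) = Add(-7, -1) = -8)
Function('S')(K) = Mul(-6, K)
V = -462 (V = Mul(-6, 77) = -462)
Mul(Function('J')(Function('c')(4, -3)), V) = Mul(-8, -462) = 3696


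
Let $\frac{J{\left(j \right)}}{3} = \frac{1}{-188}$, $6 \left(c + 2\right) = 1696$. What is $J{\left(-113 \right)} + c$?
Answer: $\frac{158287}{564} \approx 280.65$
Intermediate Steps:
$c = \frac{842}{3}$ ($c = -2 + \frac{1}{6} \cdot 1696 = -2 + \frac{848}{3} = \frac{842}{3} \approx 280.67$)
$J{\left(j \right)} = - \frac{3}{188}$ ($J{\left(j \right)} = \frac{3}{-188} = 3 \left(- \frac{1}{188}\right) = - \frac{3}{188}$)
$J{\left(-113 \right)} + c = - \frac{3}{188} + \frac{842}{3} = \frac{158287}{564}$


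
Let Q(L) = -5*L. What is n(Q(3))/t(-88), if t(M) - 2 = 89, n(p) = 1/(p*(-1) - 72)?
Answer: -1/5187 ≈ -0.00019279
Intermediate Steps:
n(p) = 1/(-72 - p) (n(p) = 1/(-p - 72) = 1/(-72 - p))
t(M) = 91 (t(M) = 2 + 89 = 91)
n(Q(3))/t(-88) = -1/(72 - 5*3)/91 = -1/(72 - 15)*(1/91) = -1/57*(1/91) = -1*1/57*(1/91) = -1/57*1/91 = -1/5187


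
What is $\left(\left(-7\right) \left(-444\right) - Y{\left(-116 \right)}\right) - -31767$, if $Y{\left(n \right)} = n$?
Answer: $34991$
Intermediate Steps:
$\left(\left(-7\right) \left(-444\right) - Y{\left(-116 \right)}\right) - -31767 = \left(\left(-7\right) \left(-444\right) - -116\right) - -31767 = \left(3108 + 116\right) + 31767 = 3224 + 31767 = 34991$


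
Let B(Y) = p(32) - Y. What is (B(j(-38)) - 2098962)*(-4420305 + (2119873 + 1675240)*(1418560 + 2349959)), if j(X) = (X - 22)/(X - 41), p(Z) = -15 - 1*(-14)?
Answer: -2371522874819086501854/79 ≈ -3.0019e+19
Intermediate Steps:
p(Z) = -1 (p(Z) = -15 + 14 = -1)
j(X) = (-22 + X)/(-41 + X)
B(Y) = -1 - Y
(B(j(-38)) - 2098962)*(-4420305 + (2119873 + 1675240)*(1418560 + 2349959)) = ((-1 - (-22 - 38)/(-41 - 38)) - 2098962)*(-4420305 + (2119873 + 1675240)*(1418560 + 2349959)) = ((-1 - (-60)/(-79)) - 2098962)*(-4420305 + 3795113*3768519) = ((-1 - (-1)*(-60)/79) - 2098962)*(-4420305 + 14301955447647) = ((-1 - 1*60/79) - 2098962)*14301951027342 = ((-1 - 60/79) - 2098962)*14301951027342 = (-139/79 - 2098962)*14301951027342 = -165818137/79*14301951027342 = -2371522874819086501854/79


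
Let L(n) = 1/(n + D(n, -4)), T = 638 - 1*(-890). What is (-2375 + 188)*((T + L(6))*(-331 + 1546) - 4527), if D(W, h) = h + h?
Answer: -8097960177/2 ≈ -4.0490e+9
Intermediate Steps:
D(W, h) = 2*h
T = 1528 (T = 638 + 890 = 1528)
L(n) = 1/(-8 + n) (L(n) = 1/(n + 2*(-4)) = 1/(n - 8) = 1/(-8 + n))
(-2375 + 188)*((T + L(6))*(-331 + 1546) - 4527) = (-2375 + 188)*((1528 + 1/(-8 + 6))*(-331 + 1546) - 4527) = -2187*((1528 + 1/(-2))*1215 - 4527) = -2187*((1528 - ½)*1215 - 4527) = -2187*((3055/2)*1215 - 4527) = -2187*(3711825/2 - 4527) = -2187*3702771/2 = -8097960177/2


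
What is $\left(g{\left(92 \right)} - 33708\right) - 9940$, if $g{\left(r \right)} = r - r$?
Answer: $-43648$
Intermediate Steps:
$g{\left(r \right)} = 0$
$\left(g{\left(92 \right)} - 33708\right) - 9940 = \left(0 - 33708\right) - 9940 = -33708 - 9940 = -43648$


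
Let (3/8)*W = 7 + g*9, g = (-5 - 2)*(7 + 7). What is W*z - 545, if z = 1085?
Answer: -7596635/3 ≈ -2.5322e+6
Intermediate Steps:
g = -98 (g = -7*14 = -98)
W = -7000/3 (W = 8*(7 - 98*9)/3 = 8*(7 - 882)/3 = (8/3)*(-875) = -7000/3 ≈ -2333.3)
W*z - 545 = -7000/3*1085 - 545 = -7595000/3 - 545 = -7596635/3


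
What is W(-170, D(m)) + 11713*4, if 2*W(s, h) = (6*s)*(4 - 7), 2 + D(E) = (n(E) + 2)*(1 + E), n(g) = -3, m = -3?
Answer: 48382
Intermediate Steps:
D(E) = -3 - E (D(E) = -2 + (-3 + 2)*(1 + E) = -2 - (1 + E) = -2 + (-1 - E) = -3 - E)
W(s, h) = -9*s (W(s, h) = ((6*s)*(4 - 7))/2 = ((6*s)*(-3))/2 = (-18*s)/2 = -9*s)
W(-170, D(m)) + 11713*4 = -9*(-170) + 11713*4 = 1530 + 46852 = 48382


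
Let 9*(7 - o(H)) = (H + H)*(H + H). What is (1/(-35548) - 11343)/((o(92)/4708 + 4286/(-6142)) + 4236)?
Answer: -13117222744174395/4896847445263171 ≈ -2.6787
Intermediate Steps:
o(H) = 7 - 4*H²/9 (o(H) = 7 - (H + H)*(H + H)/9 = 7 - 2*H*2*H/9 = 7 - 4*H²/9)
(1/(-35548) - 11343)/((o(92)/4708 + 4286/(-6142)) + 4236) = (1/(-35548) - 11343)/(((7 - 4/9*92²)/4708 + 4286/(-6142)) + 4236) = (-1/35548 - 11343)/(((7 - 4/9*8464)*(1/4708) + 4286*(-1/6142)) + 4236) = -403220965/(35548*(((7 - 33856/9)*(1/4708) - 2143/3071) + 4236)) = -403220965/(35548*((-33793/9*1/4708 - 2143/3071) + 4236)) = -403220965/(35548*((-33793/42372 - 2143/3071) + 4236)) = -403220965/(35548*(-194581499/130124412 + 4236)) = -403220965/(35548*551012427733/130124412) = -403220965/35548*130124412/551012427733 = -13117222744174395/4896847445263171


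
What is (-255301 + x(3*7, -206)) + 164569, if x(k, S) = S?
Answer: -90938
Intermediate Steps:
(-255301 + x(3*7, -206)) + 164569 = (-255301 - 206) + 164569 = -255507 + 164569 = -90938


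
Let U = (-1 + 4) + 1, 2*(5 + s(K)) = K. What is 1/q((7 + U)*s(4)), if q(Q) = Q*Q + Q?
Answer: 1/1056 ≈ 0.00094697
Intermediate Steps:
s(K) = -5 + K/2
U = 4 (U = 3 + 1 = 4)
q(Q) = Q + Q² (q(Q) = Q² + Q = Q + Q²)
1/q((7 + U)*s(4)) = 1/(((7 + 4)*(-5 + (½)*4))*(1 + (7 + 4)*(-5 + (½)*4))) = 1/((11*(-5 + 2))*(1 + 11*(-5 + 2))) = 1/((11*(-3))*(1 + 11*(-3))) = 1/(-33*(1 - 33)) = 1/(-33*(-32)) = 1/1056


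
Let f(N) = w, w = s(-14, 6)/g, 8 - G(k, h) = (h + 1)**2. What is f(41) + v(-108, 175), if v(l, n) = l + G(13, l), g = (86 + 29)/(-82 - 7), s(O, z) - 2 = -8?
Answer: -1327601/115 ≈ -11544.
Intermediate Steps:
s(O, z) = -6 (s(O, z) = 2 - 8 = -6)
g = -115/89 (g = 115/(-89) = 115*(-1/89) = -115/89 ≈ -1.2921)
G(k, h) = 8 - (1 + h)**2 (G(k, h) = 8 - (h + 1)**2 = 8 - (1 + h)**2)
w = 534/115 (w = -6/(-115/89) = -6*(-89/115) = 534/115 ≈ 4.6435)
f(N) = 534/115
v(l, n) = 8 + l - (1 + l)**2 (v(l, n) = l + (8 - (1 + l)**2) = 8 + l - (1 + l)**2)
f(41) + v(-108, 175) = 534/115 + (7 - 1*(-108) - 1*(-108)**2) = 534/115 + (7 + 108 - 1*11664) = 534/115 + (7 + 108 - 11664) = 534/115 - 11549 = -1327601/115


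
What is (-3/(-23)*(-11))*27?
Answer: -891/23 ≈ -38.739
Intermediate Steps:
(-3/(-23)*(-11))*27 = (-3*(-1/23)*(-11))*27 = ((3/23)*(-11))*27 = -33/23*27 = -891/23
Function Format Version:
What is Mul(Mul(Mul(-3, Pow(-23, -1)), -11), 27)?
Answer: Rational(-891, 23) ≈ -38.739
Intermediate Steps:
Mul(Mul(Mul(-3, Pow(-23, -1)), -11), 27) = Mul(Mul(Mul(-3, Rational(-1, 23)), -11), 27) = Mul(Mul(Rational(3, 23), -11), 27) = Mul(Rational(-33, 23), 27) = Rational(-891, 23)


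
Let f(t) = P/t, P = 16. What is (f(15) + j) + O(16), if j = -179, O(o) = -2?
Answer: -2699/15 ≈ -179.93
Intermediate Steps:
f(t) = 16/t
(f(15) + j) + O(16) = (16/15 - 179) - 2 = -2669/15 - 2 = -2699/15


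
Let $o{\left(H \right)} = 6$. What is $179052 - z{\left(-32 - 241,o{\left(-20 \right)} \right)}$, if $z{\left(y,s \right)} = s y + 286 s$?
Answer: $178974$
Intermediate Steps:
$z{\left(y,s \right)} = 286 s + s y$
$179052 - z{\left(-32 - 241,o{\left(-20 \right)} \right)} = 179052 - 6 \left(286 - 273\right) = 179052 - 6 \cdot 13 = 179052 - 78 = 178974$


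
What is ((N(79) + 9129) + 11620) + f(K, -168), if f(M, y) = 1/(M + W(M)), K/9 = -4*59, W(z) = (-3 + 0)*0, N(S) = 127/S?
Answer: 3481868873/167796 ≈ 20751.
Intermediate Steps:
W(z) = 0 (W(z) = -3*0 = 0)
K = -2124 (K = 9*(-4*59) = 9*(-236) = -2124)
f(M, y) = 1/M (f(M, y) = 1/(M + 0) = 1/M)
((N(79) + 9129) + 11620) + f(K, -168) = ((127/79 + 9129) + 11620) + 1/(-2124) = ((127*(1/79) + 9129) + 11620) - 1/2124 = ((127/79 + 9129) + 11620) - 1/2124 = (721318/79 + 11620) - 1/2124 = 1639298/79 - 1/2124 = 3481868873/167796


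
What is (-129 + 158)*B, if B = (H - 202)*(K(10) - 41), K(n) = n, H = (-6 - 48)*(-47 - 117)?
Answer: -7779946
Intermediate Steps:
H = 8856 (H = -54*(-164) = 8856)
B = -268274 (B = (8856 - 202)*(10 - 41) = 8654*(-31) = -268274)
(-129 + 158)*B = (-129 + 158)*(-268274) = 29*(-268274) = -7779946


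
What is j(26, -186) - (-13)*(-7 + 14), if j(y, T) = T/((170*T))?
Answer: 15471/170 ≈ 91.006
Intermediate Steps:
j(y, T) = 1/170 (j(y, T) = T*(1/(170*T)) = 1/170)
j(26, -186) - (-13)*(-7 + 14) = 1/170 - (-13)*(-7 + 14) = 1/170 - (-13)*7 = 1/170 - 1*(-91) = 1/170 + 91 = 15471/170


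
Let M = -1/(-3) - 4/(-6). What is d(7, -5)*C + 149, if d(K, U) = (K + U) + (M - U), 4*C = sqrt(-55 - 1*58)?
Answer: 149 + 2*I*sqrt(113) ≈ 149.0 + 21.26*I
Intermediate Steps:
C = I*sqrt(113)/4 (C = sqrt(-55 - 1*58)/4 = sqrt(-55 - 58)/4 = sqrt(-113)/4 = (I*sqrt(113))/4 = I*sqrt(113)/4 ≈ 2.6575*I)
M = 1 (M = -1*(-1/3) - 4*(-1/6) = 1/3 + 2/3 = 1)
d(K, U) = 1 + K (d(K, U) = (K + U) + (1 - U) = 1 + K)
d(7, -5)*C + 149 = (1 + 7)*(I*sqrt(113)/4) + 149 = 8*(I*sqrt(113)/4) + 149 = 2*I*sqrt(113) + 149 = 149 + 2*I*sqrt(113)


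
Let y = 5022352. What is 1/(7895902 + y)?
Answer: 1/12918254 ≈ 7.7410e-8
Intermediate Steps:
1/(7895902 + y) = 1/(7895902 + 5022352) = 1/12918254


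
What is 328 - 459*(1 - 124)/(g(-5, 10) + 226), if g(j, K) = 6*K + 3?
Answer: 8897/17 ≈ 523.35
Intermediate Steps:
g(j, K) = 3 + 6*K
328 - 459*(1 - 124)/(g(-5, 10) + 226) = 328 - 459*(1 - 124)/((3 + 6*10) + 226) = 328 - (-56457)/((3 + 60) + 226) = 328 - (-56457)/(63 + 226) = 328 - (-56457)/289 = 328 - 459*(-123/289) = 328 + 3321/17 = 8897/17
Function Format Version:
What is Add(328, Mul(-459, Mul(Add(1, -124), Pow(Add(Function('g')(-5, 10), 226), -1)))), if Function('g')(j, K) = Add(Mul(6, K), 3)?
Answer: Rational(8897, 17) ≈ 523.35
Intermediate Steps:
Function('g')(j, K) = Add(3, Mul(6, K))
Add(328, Mul(-459, Mul(Add(1, -124), Pow(Add(Function('g')(-5, 10), 226), -1)))) = Add(328, Mul(-459, Mul(Add(1, -124), Pow(Add(Add(3, Mul(6, 10)), 226), -1)))) = Add(328, Mul(-459, Mul(-123, Pow(Add(Add(3, 60), 226), -1)))) = Add(328, Mul(-459, Mul(-123, Pow(Add(63, 226), -1)))) = Add(328, Mul(-459, Mul(-123, Pow(289, -1)))) = Add(328, Mul(-459, Mul(-123, Rational(1, 289)))) = Add(328, Mul(-459, Rational(-123, 289))) = Add(328, Rational(3321, 17)) = Rational(8897, 17)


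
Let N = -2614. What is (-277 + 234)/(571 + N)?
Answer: 43/2043 ≈ 0.021047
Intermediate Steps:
(-277 + 234)/(571 + N) = (-277 + 234)/(571 - 2614) = -43/(-2043) = -43*(-1/2043) = 43/2043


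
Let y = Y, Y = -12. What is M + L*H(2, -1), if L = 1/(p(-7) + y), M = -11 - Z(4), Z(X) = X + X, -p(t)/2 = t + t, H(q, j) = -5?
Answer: -309/16 ≈ -19.313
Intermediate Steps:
p(t) = -4*t (p(t) = -2*(t + t) = -4*t)
Z(X) = 2*X
y = -12
M = -19 (M = -11 - 2*4 = -11 - 1*8 = -11 - 8 = -19)
L = 1/16 (L = 1/(-4*(-7) - 12) = 1/(28 - 12) = 1/16 ≈ 0.062500)
M + L*H(2, -1) = -19 + (1/16)*(-5) = -19 - 5/16 = -309/16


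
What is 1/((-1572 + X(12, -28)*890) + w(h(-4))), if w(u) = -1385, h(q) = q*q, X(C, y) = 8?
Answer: 1/4163 ≈ 0.00024021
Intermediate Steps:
h(q) = q²
1/((-1572 + X(12, -28)*890) + w(h(-4))) = 1/((-1572 + 8*890) - 1385) = 1/((-1572 + 7120) - 1385) = 1/(5548 - 1385) = 1/4163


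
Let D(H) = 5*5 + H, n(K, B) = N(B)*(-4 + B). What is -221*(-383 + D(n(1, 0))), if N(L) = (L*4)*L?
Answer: 79118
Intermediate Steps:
N(L) = 4*L**2 (N(L) = (4*L)*L = 4*L**2)
n(K, B) = 4*B**2*(-4 + B) (n(K, B) = (4*B**2)*(-4 + B) = 4*B**2*(-4 + B))
D(H) = 25 + H
-221*(-383 + D(n(1, 0))) = -221*(-383 + (25 + 4*0**2*(-4 + 0))) = -221*(-383 + (25 + 4*0*(-4))) = -221*(-383 + (25 + 0)) = -221*(-383 + 25) = -221*(-358) = 79118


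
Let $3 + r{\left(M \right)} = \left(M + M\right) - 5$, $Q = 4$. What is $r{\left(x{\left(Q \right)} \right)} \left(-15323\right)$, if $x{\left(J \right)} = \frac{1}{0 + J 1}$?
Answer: $\frac{229845}{2} \approx 1.1492 \cdot 10^{5}$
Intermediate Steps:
$x{\left(J \right)} = \frac{1}{J}$ ($x{\left(J \right)} = \frac{1}{0 + J} = \frac{1}{J}$)
$r{\left(M \right)} = -8 + 2 M$ ($r{\left(M \right)} = -3 + \left(\left(M + M\right) - 5\right) = -3 + \left(2 M - 5\right) = -3 + \left(-5 + 2 M\right) = -8 + 2 M$)
$r{\left(x{\left(Q \right)} \right)} \left(-15323\right) = \left(-8 + \frac{2}{4}\right) \left(-15323\right) = \left(-8 + 2 \cdot \frac{1}{4}\right) \left(-15323\right) = \left(-8 + \frac{1}{2}\right) \left(-15323\right) = \left(- \frac{15}{2}\right) \left(-15323\right) = \frac{229845}{2}$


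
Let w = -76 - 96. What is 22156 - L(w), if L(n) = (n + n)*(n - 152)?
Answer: -89300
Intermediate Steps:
w = -172
L(n) = 2*n*(-152 + n) (L(n) = (2*n)*(-152 + n) = 2*n*(-152 + n))
22156 - L(w) = 22156 - 2*(-172)*(-152 - 172) = 22156 - 2*(-172)*(-324) = 22156 - 1*111456 = 22156 - 111456 = -89300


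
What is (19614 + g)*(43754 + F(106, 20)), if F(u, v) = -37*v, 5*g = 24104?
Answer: 5255192436/5 ≈ 1.0510e+9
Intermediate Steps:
g = 24104/5 (g = (⅕)*24104 = 24104/5 ≈ 4820.8)
(19614 + g)*(43754 + F(106, 20)) = (19614 + 24104/5)*(43754 - 37*20) = 122174*(43754 - 740)/5 = (122174/5)*43014 = 5255192436/5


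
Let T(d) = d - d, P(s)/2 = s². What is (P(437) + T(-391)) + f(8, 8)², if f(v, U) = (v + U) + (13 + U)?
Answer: 383307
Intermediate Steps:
f(v, U) = 13 + v + 2*U (f(v, U) = (U + v) + (13 + U) = 13 + v + 2*U)
P(s) = 2*s²
T(d) = 0
(P(437) + T(-391)) + f(8, 8)² = (2*437² + 0) + (13 + 8 + 2*8)² = (2*190969 + 0) + (13 + 8 + 16)² = (381938 + 0) + 37² = 381938 + 1369 = 383307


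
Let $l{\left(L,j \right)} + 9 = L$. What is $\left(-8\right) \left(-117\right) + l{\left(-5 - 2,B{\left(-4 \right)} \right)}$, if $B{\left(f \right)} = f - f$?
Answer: $920$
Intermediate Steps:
$B{\left(f \right)} = 0$
$l{\left(L,j \right)} = -9 + L$
$\left(-8\right) \left(-117\right) + l{\left(-5 - 2,B{\left(-4 \right)} \right)} = \left(-8\right) \left(-117\right) - 16 = 936 - 16 = 920$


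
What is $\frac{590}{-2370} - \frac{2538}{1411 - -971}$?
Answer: $- \frac{123674}{94089} \approx -1.3144$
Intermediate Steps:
$\frac{590}{-2370} - \frac{2538}{1411 - -971} = 590 \left(- \frac{1}{2370}\right) - \frac{2538}{1411 + 971} = - \frac{59}{237} - \frac{2538}{2382} = - \frac{59}{237} - \frac{423}{397} = - \frac{123674}{94089}$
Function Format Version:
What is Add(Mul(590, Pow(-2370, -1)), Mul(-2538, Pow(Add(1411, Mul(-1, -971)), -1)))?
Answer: Rational(-123674, 94089) ≈ -1.3144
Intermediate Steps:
Add(Mul(590, Pow(-2370, -1)), Mul(-2538, Pow(Add(1411, Mul(-1, -971)), -1))) = Add(Mul(590, Rational(-1, 2370)), Mul(-2538, Pow(Add(1411, 971), -1))) = Add(Rational(-59, 237), Mul(-2538, Pow(2382, -1))) = Add(Rational(-59, 237), Mul(-2538, Rational(1, 2382))) = Add(Rational(-59, 237), Rational(-423, 397)) = Rational(-123674, 94089)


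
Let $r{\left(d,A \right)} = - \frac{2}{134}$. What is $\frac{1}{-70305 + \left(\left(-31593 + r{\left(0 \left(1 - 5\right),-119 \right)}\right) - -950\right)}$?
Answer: $- \frac{67}{6763517} \approx -9.9061 \cdot 10^{-6}$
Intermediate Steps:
$r{\left(d,A \right)} = - \frac{1}{67}$ ($r{\left(d,A \right)} = \left(-2\right) \frac{1}{134} = - \frac{1}{67}$)
$\frac{1}{-70305 + \left(\left(-31593 + r{\left(0 \left(1 - 5\right),-119 \right)}\right) - -950\right)} = \frac{1}{-70305 - \frac{2053082}{67}} = \frac{1}{- \frac{6763517}{67}} = - \frac{67}{6763517}$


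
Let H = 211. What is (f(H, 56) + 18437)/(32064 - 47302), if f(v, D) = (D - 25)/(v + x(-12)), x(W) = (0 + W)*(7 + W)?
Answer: -2498229/2064749 ≈ -1.2099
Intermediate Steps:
x(W) = W*(7 + W)
f(v, D) = (-25 + D)/(60 + v) (f(v, D) = (D - 25)/(v - 12*(7 - 12)) = (-25 + D)/(v - 12*(-5)) = (-25 + D)/(v + 60) = (-25 + D)/(60 + v))
(f(H, 56) + 18437)/(32064 - 47302) = ((-25 + 56)/(60 + 211) + 18437)/(32064 - 47302) = (31/271 + 18437)/(-15238) = ((1/271)*31 + 18437)*(-1/15238) = (31/271 + 18437)*(-1/15238) = (4996458/271)*(-1/15238) = -2498229/2064749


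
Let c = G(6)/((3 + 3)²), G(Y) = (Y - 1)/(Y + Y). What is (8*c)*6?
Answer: 5/9 ≈ 0.55556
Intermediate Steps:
G(Y) = (-1 + Y)/(2*Y) (G(Y) = (-1 + Y)/((2*Y)) = (-1 + Y)*(1/(2*Y)) = (-1 + Y)/(2*Y))
c = 5/432 (c = ((½)*(-1 + 6)/6)/((3 + 3)²) = ((½)*(⅙)*5)/(6²) = (5/12)/36 = (5/12)*(1/36) = 5/432 ≈ 0.011574)
(8*c)*6 = (8*(5/432))*6 = (5/54)*6 = 5/9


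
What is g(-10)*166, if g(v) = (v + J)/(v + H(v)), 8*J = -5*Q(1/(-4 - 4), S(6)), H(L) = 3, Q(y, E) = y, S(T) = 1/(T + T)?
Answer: 52705/224 ≈ 235.29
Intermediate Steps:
S(T) = 1/(2*T)
J = 5/64 (J = (-5/(-4 - 4))/8 = (-5/(-8))/8 = (-5*(-⅛))/8 = (⅛)*(5/8) = 5/64 ≈ 0.078125)
g(v) = (5/64 + v)/(3 + v) (g(v) = (v + 5/64)/(v + 3) = (5/64 + v)/(3 + v))
g(-10)*166 = ((5/64 - 10)/(3 - 10))*166 = (-635/64/(-7))*166 = -⅐*(-635/64)*166 = (635/448)*166 = 52705/224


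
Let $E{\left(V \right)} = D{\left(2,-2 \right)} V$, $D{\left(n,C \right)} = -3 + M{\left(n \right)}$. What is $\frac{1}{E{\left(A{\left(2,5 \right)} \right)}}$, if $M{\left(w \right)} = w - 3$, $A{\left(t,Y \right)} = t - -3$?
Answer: $- \frac{1}{20} \approx -0.05$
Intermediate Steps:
$A{\left(t,Y \right)} = 3 + t$ ($A{\left(t,Y \right)} = t + 3 = 3 + t$)
$M{\left(w \right)} = -3 + w$ ($M{\left(w \right)} = w - 3 = -3 + w$)
$D{\left(n,C \right)} = -6 + n$ ($D{\left(n,C \right)} = -3 + \left(-3 + n\right) = -6 + n$)
$E{\left(V \right)} = - 4 V$ ($E{\left(V \right)} = \left(-6 + 2\right) V = - 4 V$)
$\frac{1}{E{\left(A{\left(2,5 \right)} \right)}} = \frac{1}{\left(-4\right) \left(3 + 2\right)} = \frac{1}{\left(-4\right) 5} = \frac{1}{-20} = - \frac{1}{20}$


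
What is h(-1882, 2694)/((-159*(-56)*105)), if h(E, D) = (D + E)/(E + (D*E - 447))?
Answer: -29/169368671430 ≈ -1.7122e-10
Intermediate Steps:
h(E, D) = (D + E)/(-447 + E + D*E) (h(E, D) = (D + E)/(E + (-447 + D*E)) = (D + E)/(-447 + E + D*E))
h(-1882, 2694)/((-159*(-56)*105)) = ((2694 - 1882)/(-447 - 1882 + 2694*(-1882)))/((-159*(-56)*105)) = (812/(-447 - 1882 - 5070108))/((8904*105)) = (812/(-5072437))/934920 = -1/5072437*812*(1/934920) = -812/5072437*1/934920 = -29/169368671430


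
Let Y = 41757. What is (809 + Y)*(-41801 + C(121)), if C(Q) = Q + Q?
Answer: -1769000394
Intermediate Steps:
C(Q) = 2*Q
(809 + Y)*(-41801 + C(121)) = (809 + 41757)*(-41801 + 2*121) = 42566*(-41801 + 242) = 42566*(-41559) = -1769000394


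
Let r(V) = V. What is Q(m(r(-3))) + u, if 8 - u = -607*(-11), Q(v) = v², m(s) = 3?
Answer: -6660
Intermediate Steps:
u = -6669 (u = 8 - (-607)*(-11) = 8 - 1*6677 = 8 - 6677 = -6669)
Q(m(r(-3))) + u = 3² - 6669 = 9 - 6669 = -6660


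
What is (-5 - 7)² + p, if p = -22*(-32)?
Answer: 848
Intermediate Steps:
p = 704
(-5 - 7)² + p = (-5 - 7)² + 704 = (-12)² + 704 = 144 + 704 = 848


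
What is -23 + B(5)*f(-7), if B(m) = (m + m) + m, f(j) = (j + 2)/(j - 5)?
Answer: -67/4 ≈ -16.750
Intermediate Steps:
f(j) = (2 + j)/(-5 + j)
B(m) = 3*m (B(m) = 2*m + m = 3*m)
-23 + B(5)*f(-7) = -23 + (3*5)*((2 - 7)/(-5 - 7)) = -23 + 15*(-5/(-12)) = -23 + 15*(-1/12*(-5)) = -23 + 15*(5/12) = -23 + 25/4 = -67/4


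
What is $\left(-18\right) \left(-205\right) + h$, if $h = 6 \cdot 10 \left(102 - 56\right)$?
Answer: $6450$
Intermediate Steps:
$h = 2760$ ($h = 60 \cdot 46 = 2760$)
$\left(-18\right) \left(-205\right) + h = \left(-18\right) \left(-205\right) + 2760 = 3690 + 2760 = 6450$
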